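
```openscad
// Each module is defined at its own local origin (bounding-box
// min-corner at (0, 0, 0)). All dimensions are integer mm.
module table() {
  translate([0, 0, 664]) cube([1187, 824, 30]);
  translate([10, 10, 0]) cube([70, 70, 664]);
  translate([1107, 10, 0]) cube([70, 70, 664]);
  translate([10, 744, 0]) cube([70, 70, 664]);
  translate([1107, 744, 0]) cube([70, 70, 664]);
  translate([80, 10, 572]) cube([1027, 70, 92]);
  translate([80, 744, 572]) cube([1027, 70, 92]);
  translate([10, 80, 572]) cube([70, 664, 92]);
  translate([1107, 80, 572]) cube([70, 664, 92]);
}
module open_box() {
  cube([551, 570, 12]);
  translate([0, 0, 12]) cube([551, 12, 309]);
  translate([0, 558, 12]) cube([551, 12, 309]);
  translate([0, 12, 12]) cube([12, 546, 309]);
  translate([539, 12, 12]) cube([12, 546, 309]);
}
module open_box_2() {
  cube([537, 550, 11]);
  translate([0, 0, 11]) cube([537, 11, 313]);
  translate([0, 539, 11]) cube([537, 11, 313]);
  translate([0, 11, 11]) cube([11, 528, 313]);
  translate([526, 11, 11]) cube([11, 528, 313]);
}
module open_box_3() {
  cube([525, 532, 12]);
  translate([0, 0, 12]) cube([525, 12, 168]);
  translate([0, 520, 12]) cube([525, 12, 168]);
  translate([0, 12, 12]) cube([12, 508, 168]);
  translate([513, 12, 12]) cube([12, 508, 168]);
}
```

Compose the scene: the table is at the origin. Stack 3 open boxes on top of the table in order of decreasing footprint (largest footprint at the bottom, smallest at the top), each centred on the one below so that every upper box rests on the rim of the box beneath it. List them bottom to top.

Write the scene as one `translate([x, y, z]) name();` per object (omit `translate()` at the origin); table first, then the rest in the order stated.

table();
translate([318, 127, 694]) open_box();
translate([325, 137, 1015]) open_box_2();
translate([331, 146, 1339]) open_box_3();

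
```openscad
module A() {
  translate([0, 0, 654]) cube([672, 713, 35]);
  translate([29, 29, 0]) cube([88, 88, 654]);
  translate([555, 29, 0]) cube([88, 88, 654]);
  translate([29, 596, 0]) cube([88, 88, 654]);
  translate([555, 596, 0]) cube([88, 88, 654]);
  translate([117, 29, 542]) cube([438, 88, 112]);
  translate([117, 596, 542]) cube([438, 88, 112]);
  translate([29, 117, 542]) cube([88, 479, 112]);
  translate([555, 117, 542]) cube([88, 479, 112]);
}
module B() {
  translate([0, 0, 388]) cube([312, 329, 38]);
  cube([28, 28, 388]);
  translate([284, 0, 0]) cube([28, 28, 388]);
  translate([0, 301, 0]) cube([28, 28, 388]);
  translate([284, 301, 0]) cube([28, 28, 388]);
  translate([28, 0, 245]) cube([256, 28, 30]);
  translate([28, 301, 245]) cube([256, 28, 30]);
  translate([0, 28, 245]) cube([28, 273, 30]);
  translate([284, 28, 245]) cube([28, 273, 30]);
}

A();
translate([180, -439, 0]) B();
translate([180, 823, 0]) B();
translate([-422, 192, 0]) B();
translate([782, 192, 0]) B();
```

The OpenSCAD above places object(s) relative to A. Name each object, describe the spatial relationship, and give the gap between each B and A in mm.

A is a table. B is a stool. Four stools sit around the table at the −y, +y, −x, +x sides. The gap between each stool and the table is 110 mm.

Each stool's nearest face is 110 mm from the table's bounding box.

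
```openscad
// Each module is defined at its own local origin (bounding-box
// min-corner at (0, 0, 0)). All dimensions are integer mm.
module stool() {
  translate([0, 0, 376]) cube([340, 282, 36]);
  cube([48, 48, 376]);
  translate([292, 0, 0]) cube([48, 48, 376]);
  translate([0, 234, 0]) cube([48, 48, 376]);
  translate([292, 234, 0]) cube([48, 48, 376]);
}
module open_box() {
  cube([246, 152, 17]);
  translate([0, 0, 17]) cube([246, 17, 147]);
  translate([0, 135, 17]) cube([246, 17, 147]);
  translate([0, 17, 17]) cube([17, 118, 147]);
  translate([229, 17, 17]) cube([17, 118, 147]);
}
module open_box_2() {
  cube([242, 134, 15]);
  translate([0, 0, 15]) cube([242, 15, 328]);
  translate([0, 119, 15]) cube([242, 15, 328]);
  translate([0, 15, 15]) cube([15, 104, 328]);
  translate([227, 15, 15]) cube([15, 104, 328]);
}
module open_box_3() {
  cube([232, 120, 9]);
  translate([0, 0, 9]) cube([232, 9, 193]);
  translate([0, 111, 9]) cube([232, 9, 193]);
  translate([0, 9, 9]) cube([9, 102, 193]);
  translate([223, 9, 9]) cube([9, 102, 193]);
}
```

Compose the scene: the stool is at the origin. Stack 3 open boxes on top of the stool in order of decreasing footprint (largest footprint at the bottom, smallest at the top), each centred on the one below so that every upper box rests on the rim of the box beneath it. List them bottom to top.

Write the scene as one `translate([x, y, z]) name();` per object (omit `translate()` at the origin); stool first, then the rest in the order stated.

stool();
translate([47, 65, 412]) open_box();
translate([49, 74, 576]) open_box_2();
translate([54, 81, 919]) open_box_3();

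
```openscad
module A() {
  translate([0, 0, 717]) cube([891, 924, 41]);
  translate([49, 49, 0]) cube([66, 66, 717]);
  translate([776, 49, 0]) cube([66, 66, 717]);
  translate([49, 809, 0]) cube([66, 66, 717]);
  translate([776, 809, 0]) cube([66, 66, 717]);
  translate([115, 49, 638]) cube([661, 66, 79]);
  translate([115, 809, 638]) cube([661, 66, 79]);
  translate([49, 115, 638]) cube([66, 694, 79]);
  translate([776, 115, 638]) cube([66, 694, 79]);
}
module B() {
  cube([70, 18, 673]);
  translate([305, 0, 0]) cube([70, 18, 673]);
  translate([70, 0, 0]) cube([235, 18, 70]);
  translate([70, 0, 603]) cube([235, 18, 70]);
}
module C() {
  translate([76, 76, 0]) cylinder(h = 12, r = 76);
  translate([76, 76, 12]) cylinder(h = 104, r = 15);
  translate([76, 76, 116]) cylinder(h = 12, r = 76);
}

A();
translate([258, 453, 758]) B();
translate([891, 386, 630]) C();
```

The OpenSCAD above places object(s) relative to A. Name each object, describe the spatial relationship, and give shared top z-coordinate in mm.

Both tops at z = 758 mm.

A is a table. B is a picture frame. C is a spool. The picture frame is on top of the table, centred. The spool is beside the table with their tops flush at z = 758. The shared top z-coordinate is 758 mm.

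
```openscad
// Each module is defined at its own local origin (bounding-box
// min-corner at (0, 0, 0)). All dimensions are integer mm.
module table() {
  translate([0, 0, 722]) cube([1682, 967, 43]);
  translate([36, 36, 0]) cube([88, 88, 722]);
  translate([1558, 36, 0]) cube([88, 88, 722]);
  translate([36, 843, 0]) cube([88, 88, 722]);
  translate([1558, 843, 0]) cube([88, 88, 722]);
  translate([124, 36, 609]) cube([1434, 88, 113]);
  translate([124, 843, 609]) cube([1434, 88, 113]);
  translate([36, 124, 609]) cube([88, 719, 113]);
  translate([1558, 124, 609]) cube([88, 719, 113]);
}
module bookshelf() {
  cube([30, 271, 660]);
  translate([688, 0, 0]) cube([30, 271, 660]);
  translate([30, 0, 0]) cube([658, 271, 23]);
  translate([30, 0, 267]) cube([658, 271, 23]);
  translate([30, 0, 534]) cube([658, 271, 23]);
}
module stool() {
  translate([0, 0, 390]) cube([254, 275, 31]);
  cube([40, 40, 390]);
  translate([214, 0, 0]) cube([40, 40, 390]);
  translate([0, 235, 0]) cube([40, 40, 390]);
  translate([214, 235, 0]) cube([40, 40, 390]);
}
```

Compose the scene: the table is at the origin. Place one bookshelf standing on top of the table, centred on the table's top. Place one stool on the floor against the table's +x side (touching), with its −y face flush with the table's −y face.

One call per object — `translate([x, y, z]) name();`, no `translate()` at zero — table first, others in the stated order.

table();
translate([482, 348, 765]) bookshelf();
translate([1682, 0, 0]) stool();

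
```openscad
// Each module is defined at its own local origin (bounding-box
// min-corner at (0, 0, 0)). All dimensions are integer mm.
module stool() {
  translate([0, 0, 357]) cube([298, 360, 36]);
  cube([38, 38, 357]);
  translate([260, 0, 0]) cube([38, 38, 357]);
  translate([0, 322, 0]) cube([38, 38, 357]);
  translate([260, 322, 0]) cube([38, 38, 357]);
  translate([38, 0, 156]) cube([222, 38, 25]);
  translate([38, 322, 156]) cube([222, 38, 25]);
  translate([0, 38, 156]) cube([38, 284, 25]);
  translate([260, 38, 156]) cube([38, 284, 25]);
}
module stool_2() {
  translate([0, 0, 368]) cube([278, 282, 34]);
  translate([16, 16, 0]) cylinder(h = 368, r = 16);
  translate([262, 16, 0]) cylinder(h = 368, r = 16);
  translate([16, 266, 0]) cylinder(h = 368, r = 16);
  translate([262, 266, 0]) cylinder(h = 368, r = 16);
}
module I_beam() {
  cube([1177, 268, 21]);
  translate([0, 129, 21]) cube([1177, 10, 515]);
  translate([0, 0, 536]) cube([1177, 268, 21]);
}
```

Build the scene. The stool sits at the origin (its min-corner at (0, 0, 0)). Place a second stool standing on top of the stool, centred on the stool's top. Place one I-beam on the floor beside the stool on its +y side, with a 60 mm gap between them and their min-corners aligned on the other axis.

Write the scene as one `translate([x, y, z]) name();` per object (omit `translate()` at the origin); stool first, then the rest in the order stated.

stool();
translate([10, 39, 393]) stool_2();
translate([0, 420, 0]) I_beam();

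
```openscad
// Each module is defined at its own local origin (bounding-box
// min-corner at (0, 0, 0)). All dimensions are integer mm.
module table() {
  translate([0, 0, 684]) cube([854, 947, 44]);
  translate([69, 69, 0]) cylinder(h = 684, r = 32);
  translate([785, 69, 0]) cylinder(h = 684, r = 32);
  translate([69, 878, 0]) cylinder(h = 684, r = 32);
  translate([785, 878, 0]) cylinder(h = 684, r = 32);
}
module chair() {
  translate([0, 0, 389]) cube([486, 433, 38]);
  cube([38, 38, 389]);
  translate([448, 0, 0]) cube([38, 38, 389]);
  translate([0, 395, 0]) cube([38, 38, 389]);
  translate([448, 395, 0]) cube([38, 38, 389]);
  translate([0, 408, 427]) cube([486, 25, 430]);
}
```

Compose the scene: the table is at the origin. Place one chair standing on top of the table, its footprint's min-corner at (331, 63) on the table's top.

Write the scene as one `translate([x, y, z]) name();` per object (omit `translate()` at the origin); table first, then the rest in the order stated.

table();
translate([331, 63, 728]) chair();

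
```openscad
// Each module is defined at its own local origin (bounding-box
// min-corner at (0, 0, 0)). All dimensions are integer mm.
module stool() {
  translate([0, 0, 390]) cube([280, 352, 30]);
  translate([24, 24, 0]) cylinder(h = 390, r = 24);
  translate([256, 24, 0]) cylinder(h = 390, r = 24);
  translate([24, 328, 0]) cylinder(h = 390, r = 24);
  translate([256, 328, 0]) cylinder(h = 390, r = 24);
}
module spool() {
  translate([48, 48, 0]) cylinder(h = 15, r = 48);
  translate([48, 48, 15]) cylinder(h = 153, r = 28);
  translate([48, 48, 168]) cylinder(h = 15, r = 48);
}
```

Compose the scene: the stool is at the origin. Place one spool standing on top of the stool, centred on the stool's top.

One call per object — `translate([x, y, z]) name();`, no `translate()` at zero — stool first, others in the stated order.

stool();
translate([92, 128, 420]) spool();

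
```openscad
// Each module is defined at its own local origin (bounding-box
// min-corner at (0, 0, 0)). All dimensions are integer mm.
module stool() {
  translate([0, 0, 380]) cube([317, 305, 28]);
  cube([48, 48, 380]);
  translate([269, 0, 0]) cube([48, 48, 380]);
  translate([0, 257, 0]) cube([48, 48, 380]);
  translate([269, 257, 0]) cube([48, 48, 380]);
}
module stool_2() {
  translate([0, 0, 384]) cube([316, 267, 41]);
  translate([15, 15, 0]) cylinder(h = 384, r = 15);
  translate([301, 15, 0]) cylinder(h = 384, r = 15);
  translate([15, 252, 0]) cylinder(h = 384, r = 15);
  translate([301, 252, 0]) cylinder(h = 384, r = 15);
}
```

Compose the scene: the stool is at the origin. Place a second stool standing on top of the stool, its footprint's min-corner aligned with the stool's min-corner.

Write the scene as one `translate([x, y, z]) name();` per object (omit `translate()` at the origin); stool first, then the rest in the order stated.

stool();
translate([0, 0, 408]) stool_2();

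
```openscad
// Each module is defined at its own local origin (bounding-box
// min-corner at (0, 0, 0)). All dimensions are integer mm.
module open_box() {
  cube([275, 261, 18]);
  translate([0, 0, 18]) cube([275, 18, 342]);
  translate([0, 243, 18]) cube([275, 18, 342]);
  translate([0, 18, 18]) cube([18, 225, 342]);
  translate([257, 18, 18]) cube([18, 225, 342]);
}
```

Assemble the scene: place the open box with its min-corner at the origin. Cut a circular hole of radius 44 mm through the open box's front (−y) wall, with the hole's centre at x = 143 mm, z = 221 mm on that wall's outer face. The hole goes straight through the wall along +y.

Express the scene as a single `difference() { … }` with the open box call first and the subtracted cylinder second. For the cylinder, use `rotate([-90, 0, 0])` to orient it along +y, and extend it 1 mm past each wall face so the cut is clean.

difference() {
  open_box();
  translate([143, -1, 221]) rotate([-90, 0, 0]) cylinder(h = 20, r = 44);
}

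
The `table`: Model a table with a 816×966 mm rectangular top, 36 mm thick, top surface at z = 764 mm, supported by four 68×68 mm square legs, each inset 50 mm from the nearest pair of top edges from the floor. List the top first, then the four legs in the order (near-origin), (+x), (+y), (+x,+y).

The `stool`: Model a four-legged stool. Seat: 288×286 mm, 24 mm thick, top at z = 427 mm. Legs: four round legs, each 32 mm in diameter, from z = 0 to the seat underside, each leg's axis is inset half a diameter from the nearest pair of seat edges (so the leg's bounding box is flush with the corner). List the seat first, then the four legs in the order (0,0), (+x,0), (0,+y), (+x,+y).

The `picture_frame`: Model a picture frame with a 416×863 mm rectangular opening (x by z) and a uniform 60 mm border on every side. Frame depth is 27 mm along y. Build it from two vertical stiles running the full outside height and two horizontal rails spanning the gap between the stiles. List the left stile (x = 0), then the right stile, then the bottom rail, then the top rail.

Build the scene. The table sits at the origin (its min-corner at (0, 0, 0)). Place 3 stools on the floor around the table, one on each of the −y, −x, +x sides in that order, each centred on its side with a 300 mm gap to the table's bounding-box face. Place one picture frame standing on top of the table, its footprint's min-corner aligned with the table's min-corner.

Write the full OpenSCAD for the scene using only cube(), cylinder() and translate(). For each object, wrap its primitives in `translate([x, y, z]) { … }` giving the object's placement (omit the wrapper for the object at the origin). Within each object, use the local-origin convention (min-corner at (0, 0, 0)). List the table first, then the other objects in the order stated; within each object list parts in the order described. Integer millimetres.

translate([0, 0, 728]) cube([816, 966, 36]);
translate([50, 50, 0]) cube([68, 68, 728]);
translate([698, 50, 0]) cube([68, 68, 728]);
translate([50, 848, 0]) cube([68, 68, 728]);
translate([698, 848, 0]) cube([68, 68, 728]);
translate([264, -586, 0]) {
  translate([0, 0, 403]) cube([288, 286, 24]);
  translate([16, 16, 0]) cylinder(h = 403, r = 16);
  translate([272, 16, 0]) cylinder(h = 403, r = 16);
  translate([16, 270, 0]) cylinder(h = 403, r = 16);
  translate([272, 270, 0]) cylinder(h = 403, r = 16);
}
translate([-588, 340, 0]) {
  translate([0, 0, 403]) cube([288, 286, 24]);
  translate([16, 16, 0]) cylinder(h = 403, r = 16);
  translate([272, 16, 0]) cylinder(h = 403, r = 16);
  translate([16, 270, 0]) cylinder(h = 403, r = 16);
  translate([272, 270, 0]) cylinder(h = 403, r = 16);
}
translate([1116, 340, 0]) {
  translate([0, 0, 403]) cube([288, 286, 24]);
  translate([16, 16, 0]) cylinder(h = 403, r = 16);
  translate([272, 16, 0]) cylinder(h = 403, r = 16);
  translate([16, 270, 0]) cylinder(h = 403, r = 16);
  translate([272, 270, 0]) cylinder(h = 403, r = 16);
}
translate([0, 0, 764]) {
  cube([60, 27, 983]);
  translate([476, 0, 0]) cube([60, 27, 983]);
  translate([60, 0, 0]) cube([416, 27, 60]);
  translate([60, 0, 923]) cube([416, 27, 60]);
}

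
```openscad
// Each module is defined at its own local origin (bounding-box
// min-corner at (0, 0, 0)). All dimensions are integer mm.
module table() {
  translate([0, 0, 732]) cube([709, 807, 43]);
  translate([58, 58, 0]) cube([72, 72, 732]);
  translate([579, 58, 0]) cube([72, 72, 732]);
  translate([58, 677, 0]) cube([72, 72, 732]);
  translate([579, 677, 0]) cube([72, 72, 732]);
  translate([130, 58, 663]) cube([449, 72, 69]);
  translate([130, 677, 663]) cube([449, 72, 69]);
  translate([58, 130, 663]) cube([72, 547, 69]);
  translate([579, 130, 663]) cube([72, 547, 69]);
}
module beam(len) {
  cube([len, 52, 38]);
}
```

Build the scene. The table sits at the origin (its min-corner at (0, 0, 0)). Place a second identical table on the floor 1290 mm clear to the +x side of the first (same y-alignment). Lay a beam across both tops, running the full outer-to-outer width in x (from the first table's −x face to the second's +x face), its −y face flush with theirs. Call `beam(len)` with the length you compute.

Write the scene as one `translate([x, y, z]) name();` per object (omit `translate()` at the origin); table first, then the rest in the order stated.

table();
translate([1999, 0, 0]) table();
translate([0, 0, 775]) beam(2708);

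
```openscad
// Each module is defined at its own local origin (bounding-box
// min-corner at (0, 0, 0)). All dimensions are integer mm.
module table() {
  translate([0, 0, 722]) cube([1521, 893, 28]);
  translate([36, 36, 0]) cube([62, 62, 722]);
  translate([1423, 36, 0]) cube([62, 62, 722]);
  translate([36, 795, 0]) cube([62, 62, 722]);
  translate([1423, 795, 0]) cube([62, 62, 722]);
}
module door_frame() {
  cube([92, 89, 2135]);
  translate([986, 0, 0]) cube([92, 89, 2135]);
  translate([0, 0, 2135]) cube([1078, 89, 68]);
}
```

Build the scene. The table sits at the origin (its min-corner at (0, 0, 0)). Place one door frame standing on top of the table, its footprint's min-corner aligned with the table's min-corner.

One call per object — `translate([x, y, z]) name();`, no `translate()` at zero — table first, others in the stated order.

table();
translate([0, 0, 750]) door_frame();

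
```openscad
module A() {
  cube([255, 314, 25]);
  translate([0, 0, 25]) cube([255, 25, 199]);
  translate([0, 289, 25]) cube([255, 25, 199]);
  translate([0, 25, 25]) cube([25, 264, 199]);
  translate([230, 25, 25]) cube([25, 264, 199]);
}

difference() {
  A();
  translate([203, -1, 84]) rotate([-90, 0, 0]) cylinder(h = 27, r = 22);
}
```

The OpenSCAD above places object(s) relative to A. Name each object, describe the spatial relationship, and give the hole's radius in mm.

A is an open box. The open box has a circular hole through its front wall. The hole's radius is 22 mm.

The subtracted cylinder has r = 22 mm.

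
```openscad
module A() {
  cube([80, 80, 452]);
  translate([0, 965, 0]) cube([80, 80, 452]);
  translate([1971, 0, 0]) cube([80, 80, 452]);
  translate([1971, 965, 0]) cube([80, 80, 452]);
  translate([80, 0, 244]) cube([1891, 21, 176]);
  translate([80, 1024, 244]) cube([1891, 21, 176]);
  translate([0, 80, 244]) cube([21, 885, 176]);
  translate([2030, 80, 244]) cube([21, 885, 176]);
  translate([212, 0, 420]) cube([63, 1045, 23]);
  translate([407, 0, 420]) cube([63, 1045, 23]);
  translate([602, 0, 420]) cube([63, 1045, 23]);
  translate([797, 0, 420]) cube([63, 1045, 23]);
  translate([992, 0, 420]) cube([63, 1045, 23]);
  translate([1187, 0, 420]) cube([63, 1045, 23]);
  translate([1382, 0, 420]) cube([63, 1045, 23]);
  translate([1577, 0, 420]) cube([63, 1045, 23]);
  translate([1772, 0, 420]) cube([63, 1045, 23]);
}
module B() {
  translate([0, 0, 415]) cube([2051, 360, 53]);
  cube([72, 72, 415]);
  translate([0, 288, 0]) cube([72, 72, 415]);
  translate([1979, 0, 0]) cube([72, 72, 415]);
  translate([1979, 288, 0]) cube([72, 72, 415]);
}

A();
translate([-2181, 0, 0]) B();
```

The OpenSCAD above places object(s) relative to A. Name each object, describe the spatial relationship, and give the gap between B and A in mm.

A is a bed frame. B is a bench. The bench is on the floor beside the bed frame on its −x side. The gap between the bench and the bed frame is 130 mm.

The bench's nearest face is 130 mm from the bed frame's −x face.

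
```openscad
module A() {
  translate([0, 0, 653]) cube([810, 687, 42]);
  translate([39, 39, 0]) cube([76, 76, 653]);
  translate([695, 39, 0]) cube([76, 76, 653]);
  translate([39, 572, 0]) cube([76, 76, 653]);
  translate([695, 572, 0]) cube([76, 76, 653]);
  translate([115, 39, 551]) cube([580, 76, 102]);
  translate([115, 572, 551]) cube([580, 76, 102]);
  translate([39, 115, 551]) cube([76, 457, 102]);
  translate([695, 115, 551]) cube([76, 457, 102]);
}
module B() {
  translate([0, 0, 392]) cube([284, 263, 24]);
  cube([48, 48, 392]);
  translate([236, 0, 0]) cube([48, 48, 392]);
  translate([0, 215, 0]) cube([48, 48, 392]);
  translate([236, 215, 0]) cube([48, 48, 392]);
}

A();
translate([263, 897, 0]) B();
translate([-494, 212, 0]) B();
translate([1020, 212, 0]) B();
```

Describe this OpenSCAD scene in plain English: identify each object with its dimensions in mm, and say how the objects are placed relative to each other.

A is a table with a 810×687 mm rectangular top, 42 mm thick, top surface at z = 695 mm, supported by four 76×76 mm square legs, each inset 39 mm from the nearest pair of top edges, running from the floor. Four apron rails, 76 mm thick and 102 mm tall, run between adjacent legs with their top edges flush with the underside of the top and their outer faces flush with the legs' outer faces.

B is a simple wooden stool: a rectangular seat 284 mm (x) by 263 mm (y), 24 mm thick, top face at z = 416 mm, on four square legs, each 48×48 mm in cross-section. The legs rest on z = 0, each flush with a corner of the seat.

Three stools sit around the table at the +y, −x, +x sides.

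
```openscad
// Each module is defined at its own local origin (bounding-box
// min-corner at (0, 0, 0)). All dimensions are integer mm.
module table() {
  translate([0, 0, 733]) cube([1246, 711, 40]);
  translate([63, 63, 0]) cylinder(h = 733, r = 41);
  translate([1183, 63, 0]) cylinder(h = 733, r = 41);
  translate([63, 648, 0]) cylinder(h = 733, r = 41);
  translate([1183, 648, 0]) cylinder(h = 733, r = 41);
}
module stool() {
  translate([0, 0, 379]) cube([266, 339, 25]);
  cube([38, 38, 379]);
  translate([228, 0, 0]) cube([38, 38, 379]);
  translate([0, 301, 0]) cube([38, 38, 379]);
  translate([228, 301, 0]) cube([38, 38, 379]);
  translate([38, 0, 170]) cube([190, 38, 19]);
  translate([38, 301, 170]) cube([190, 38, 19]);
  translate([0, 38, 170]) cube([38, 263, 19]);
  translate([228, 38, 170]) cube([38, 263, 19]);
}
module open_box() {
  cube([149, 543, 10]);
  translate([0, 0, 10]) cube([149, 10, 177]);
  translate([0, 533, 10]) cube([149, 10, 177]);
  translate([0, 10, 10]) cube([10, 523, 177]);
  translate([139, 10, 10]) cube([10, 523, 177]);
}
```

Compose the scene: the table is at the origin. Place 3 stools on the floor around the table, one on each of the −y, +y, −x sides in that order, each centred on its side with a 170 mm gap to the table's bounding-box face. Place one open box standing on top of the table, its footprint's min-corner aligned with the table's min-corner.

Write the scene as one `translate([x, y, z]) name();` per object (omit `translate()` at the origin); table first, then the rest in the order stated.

table();
translate([490, -509, 0]) stool();
translate([490, 881, 0]) stool();
translate([-436, 186, 0]) stool();
translate([0, 0, 773]) open_box();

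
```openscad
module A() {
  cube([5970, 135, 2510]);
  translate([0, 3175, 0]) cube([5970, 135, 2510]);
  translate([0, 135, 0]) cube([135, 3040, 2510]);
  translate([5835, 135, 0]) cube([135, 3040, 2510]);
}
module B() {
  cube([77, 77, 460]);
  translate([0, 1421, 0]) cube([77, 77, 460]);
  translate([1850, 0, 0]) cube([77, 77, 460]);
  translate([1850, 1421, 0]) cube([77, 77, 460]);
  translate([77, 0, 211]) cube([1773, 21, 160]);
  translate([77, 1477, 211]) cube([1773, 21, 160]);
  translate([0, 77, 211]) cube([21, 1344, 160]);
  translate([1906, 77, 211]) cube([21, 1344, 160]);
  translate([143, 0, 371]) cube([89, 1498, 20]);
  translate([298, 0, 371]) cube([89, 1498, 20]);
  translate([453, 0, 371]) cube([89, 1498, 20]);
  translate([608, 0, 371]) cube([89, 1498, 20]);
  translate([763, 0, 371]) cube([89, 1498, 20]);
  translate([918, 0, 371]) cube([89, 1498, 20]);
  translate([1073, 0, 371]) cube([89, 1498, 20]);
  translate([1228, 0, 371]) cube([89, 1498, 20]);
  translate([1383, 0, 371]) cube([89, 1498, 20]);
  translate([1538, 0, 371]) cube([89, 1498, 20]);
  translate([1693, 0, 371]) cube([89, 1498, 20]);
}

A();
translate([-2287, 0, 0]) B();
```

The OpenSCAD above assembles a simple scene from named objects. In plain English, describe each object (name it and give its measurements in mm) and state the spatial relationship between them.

A is a box-shaped house frame (walls only): outside footprint 5970×3310 mm, wall height 2510 mm, wall thickness 135 mm. The two y-facing walls run the full x-width; the two x-facing walls fit between the inner faces of the y-facing walls.

B is a bed frame 1927 mm long (x) by 1498 mm wide (y). Four 77×77 mm corner posts, 460 mm tall, at the corners of the footprint. Four rails of 21 mm thickness and 160 mm height run between adjacent posts with their undersides at z = 211 mm, their outer faces flush with the outside of the frame (the two x-running rails run between the posts' inner faces; the two y-running rails run between the posts' inner faces). 11 slats, each 89 mm wide (x) and 20 mm thick, lie across the top of the two x-running rails, running the full 1498 mm width of the frame in y; the slats are evenly spaced along x between the inner faces of the end posts with equal gaps (rounded down to the nearest mm) at the −x end and between each pair — any rounding remainder accumulates at the +x end.

The bed frame is on the floor beside the house frame on its −x side.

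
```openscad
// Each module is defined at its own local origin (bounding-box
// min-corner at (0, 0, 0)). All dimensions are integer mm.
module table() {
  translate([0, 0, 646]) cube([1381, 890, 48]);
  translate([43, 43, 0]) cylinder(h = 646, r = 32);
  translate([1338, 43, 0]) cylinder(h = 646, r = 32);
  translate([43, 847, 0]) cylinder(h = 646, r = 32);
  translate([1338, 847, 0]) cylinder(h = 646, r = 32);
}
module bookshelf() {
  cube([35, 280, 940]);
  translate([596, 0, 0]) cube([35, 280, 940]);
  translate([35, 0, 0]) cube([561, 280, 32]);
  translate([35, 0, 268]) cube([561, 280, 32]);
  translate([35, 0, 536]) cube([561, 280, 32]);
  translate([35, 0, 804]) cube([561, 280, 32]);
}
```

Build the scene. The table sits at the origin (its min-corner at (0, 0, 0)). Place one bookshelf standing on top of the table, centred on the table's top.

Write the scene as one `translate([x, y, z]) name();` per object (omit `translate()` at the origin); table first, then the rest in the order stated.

table();
translate([375, 305, 694]) bookshelf();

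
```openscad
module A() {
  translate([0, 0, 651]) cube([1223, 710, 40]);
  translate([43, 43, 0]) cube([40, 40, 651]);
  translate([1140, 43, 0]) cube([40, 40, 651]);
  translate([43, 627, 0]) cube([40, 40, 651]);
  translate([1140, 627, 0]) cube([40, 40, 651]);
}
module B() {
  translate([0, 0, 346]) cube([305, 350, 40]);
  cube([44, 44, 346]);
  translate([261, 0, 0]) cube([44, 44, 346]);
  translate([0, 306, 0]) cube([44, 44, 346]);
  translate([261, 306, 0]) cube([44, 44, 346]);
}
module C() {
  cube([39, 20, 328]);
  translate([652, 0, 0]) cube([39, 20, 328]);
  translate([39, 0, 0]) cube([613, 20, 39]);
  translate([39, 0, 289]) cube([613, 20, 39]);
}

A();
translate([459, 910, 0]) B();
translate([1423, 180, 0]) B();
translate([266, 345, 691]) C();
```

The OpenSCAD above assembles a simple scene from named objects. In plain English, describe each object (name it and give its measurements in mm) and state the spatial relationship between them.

A is a table with a 1223×710 mm rectangular top, 40 mm thick, top surface at z = 691 mm, supported by four 40×40 mm square legs, each inset 43 mm from the nearest pair of top edges, running from the floor.

B is a four-legged stool. The seat is 305×350 mm, 40 mm thick, top at z = 386 mm. It stands on four square legs, each 44×44 mm in cross-section, from z = 0 to the seat underside, each flush with a corner of the seat.

C is a picture frame with a 613×250 mm rectangular opening (x by z) and a uniform 39 mm border on every side. Frame depth is 20 mm along y. It is built from two vertical stiles running the full outside height and two horizontal rails spanning the gap between the stiles.

Two stools sit around the table at the +y, +x sides. The picture frame is on top of the table, centred.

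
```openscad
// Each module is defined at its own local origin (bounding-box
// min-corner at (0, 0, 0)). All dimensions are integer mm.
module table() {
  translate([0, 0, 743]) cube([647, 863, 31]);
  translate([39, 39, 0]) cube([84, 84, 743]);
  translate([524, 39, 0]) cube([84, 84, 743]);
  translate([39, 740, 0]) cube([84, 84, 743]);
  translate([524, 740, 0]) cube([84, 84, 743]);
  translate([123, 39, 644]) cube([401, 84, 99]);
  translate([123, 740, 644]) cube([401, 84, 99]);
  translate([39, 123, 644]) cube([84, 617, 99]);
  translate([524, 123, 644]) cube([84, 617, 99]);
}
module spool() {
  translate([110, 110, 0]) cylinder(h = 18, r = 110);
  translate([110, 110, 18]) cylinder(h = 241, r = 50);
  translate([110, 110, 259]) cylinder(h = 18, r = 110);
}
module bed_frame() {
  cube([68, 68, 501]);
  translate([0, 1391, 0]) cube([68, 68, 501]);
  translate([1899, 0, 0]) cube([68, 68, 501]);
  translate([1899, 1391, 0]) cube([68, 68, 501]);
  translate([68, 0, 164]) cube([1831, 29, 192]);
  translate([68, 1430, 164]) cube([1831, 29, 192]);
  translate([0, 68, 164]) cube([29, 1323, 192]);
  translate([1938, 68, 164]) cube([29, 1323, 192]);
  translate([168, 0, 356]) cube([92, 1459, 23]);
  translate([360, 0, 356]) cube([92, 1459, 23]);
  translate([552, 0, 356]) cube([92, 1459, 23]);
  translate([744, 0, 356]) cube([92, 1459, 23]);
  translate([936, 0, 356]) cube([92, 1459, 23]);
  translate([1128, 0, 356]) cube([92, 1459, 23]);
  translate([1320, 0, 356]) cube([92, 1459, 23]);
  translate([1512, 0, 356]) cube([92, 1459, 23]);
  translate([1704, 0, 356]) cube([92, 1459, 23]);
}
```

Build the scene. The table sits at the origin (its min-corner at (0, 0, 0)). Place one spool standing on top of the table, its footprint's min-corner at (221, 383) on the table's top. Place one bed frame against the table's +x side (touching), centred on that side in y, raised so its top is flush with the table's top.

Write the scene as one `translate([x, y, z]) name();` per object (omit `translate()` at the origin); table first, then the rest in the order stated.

table();
translate([221, 383, 774]) spool();
translate([647, -298, 273]) bed_frame();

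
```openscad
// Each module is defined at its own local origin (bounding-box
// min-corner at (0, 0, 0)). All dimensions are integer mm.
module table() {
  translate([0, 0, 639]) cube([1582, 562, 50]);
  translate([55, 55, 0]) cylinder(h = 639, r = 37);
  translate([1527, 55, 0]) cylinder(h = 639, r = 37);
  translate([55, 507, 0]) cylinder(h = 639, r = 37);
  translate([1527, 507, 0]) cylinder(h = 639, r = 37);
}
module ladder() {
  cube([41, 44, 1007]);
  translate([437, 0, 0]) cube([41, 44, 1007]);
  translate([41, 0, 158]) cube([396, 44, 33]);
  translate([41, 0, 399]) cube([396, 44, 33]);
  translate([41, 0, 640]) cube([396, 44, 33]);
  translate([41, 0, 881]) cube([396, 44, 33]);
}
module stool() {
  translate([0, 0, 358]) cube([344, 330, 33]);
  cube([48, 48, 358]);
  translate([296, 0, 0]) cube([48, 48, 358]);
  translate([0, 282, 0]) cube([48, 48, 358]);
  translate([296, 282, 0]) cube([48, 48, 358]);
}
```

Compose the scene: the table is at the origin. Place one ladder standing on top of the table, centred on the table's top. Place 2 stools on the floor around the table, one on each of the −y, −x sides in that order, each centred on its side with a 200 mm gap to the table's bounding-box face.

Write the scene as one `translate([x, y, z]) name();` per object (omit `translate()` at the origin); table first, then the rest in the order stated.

table();
translate([552, 259, 689]) ladder();
translate([619, -530, 0]) stool();
translate([-544, 116, 0]) stool();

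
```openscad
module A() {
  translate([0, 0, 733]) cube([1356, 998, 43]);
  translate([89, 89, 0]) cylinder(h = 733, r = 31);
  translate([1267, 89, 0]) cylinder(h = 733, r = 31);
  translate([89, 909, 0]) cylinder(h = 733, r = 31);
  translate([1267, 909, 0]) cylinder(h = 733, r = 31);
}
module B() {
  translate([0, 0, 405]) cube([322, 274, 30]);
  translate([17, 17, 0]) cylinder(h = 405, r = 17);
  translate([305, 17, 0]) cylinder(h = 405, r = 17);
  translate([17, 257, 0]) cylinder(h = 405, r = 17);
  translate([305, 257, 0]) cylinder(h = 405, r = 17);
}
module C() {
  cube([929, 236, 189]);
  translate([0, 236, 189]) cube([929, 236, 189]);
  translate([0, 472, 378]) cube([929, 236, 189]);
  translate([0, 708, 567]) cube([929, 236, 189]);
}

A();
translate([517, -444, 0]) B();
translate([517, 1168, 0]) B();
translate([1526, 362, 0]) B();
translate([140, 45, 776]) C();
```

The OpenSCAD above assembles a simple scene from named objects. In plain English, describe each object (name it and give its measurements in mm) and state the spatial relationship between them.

A is a rectangular dining table. The top is 1356×998×43 mm with its upper surface at z = 776 mm. It stands on four round legs of 62 mm diameter, each leg's bounding box inset 58 mm from the nearest pair of top edges, running from the floor to the underside of the top.

B is a simple wooden stool: a rectangular seat 322 mm (x) by 274 mm (y), 30 mm thick, top face at z = 435 mm, on four round legs, each 34 mm in diameter. The legs rest on z = 0, each leg's axis is inset half a diameter from the nearest pair of seat edges (so the leg's bounding box is flush with the corner).

C is a straight staircase of 4 solid steps. Each step is 929 mm wide (x), 236 mm deep (y, the going) and 189 mm tall (the rise). The first step rests on the floor; each subsequent step sits one going further in +y and one rise higher in +z, directly behind and above the previous step with no overlap.

Three stools sit around the table at the −y, +y, +x sides. The staircase is on top of the table.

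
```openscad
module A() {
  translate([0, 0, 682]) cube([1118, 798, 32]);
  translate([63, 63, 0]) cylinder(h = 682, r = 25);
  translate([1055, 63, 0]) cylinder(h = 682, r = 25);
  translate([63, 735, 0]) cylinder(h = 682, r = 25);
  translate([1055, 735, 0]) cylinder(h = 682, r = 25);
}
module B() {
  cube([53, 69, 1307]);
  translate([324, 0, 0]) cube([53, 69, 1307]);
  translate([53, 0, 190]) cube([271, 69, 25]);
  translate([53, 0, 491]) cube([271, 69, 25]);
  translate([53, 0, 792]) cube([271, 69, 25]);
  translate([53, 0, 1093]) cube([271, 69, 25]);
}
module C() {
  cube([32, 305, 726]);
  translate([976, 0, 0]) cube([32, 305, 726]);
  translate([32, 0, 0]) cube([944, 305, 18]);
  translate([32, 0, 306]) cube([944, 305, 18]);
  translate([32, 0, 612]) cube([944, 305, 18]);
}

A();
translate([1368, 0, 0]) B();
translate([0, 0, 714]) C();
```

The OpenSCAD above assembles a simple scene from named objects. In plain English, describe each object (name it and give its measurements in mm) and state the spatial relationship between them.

A is a table: top 1118 mm (x) × 798 mm (y), 32 mm thick, upper face at z = 714 mm, on four round legs of 50 mm diameter, each leg's bounding box inset 38 mm from the nearest pair of top edges, running from z = 0 to the bottom of the top.

B is a wooden ladder with two side rails of 53×69 mm section and 1307 mm height, set 377 mm apart overall. Between them run 4 rectangular rungs (69 mm deep, 25 mm thick), front faces flush with the rails' −y face. The bottom of the first rung is 190 mm above the floor and each subsequent rung is 301 mm higher than the one below.

C is an open bookshelf. Two side panels, each 32 mm thick, 305 mm deep and 726 mm tall, stand 1008 mm apart (outside-to-outside). Between them sit 3 shelves, each 18 mm thick and 305 mm deep, spanning the full gap between the sides. The bottom shelf rests on the floor (its underside at z = 0) and the clear gap between one shelf's top and the next shelf's underside is 288 mm.

The ladder is on the floor beside the table on its +x side. The bookshelf is on top of the table.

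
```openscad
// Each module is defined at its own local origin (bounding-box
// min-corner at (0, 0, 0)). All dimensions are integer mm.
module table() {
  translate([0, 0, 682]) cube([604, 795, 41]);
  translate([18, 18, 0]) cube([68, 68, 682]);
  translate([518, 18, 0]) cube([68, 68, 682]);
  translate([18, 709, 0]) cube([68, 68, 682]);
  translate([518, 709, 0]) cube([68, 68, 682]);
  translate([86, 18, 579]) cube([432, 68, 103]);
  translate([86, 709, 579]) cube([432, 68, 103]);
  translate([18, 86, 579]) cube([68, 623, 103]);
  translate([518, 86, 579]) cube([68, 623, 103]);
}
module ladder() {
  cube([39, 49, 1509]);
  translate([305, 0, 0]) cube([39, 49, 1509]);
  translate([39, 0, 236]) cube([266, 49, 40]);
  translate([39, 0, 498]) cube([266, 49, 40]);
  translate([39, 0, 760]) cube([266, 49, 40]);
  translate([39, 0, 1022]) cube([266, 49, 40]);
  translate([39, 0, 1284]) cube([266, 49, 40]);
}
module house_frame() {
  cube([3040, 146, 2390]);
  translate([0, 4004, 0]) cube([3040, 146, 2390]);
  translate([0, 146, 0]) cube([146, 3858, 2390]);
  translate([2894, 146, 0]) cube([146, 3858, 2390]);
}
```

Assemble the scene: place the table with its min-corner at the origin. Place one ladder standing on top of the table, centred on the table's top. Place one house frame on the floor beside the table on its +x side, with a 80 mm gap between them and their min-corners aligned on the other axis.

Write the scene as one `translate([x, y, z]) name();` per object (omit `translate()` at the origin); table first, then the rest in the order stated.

table();
translate([130, 373, 723]) ladder();
translate([684, 0, 0]) house_frame();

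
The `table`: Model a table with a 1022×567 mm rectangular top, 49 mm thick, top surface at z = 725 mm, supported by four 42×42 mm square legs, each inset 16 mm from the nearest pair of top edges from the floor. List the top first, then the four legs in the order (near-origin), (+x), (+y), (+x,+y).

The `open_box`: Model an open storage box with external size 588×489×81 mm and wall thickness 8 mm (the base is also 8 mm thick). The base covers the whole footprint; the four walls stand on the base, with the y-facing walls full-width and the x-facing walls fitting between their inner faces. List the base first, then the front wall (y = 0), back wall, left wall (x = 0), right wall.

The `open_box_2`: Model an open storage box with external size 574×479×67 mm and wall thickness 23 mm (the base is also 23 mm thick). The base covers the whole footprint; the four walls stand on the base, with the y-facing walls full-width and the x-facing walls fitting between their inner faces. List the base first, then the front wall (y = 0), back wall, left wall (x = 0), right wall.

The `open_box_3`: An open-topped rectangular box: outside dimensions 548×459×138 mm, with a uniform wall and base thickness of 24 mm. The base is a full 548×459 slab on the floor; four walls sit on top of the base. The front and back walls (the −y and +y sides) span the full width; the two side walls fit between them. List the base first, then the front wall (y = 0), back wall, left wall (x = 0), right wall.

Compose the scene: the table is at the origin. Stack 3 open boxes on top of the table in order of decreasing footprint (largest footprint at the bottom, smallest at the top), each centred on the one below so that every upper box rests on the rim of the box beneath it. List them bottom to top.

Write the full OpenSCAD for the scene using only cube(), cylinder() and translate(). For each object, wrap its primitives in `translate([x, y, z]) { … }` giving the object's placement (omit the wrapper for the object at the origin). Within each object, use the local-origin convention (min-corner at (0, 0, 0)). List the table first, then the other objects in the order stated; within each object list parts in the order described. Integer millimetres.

translate([0, 0, 676]) cube([1022, 567, 49]);
translate([16, 16, 0]) cube([42, 42, 676]);
translate([964, 16, 0]) cube([42, 42, 676]);
translate([16, 509, 0]) cube([42, 42, 676]);
translate([964, 509, 0]) cube([42, 42, 676]);
translate([217, 39, 725]) {
  cube([588, 489, 8]);
  translate([0, 0, 8]) cube([588, 8, 73]);
  translate([0, 481, 8]) cube([588, 8, 73]);
  translate([0, 8, 8]) cube([8, 473, 73]);
  translate([580, 8, 8]) cube([8, 473, 73]);
}
translate([224, 44, 806]) {
  cube([574, 479, 23]);
  translate([0, 0, 23]) cube([574, 23, 44]);
  translate([0, 456, 23]) cube([574, 23, 44]);
  translate([0, 23, 23]) cube([23, 433, 44]);
  translate([551, 23, 23]) cube([23, 433, 44]);
}
translate([237, 54, 873]) {
  cube([548, 459, 24]);
  translate([0, 0, 24]) cube([548, 24, 114]);
  translate([0, 435, 24]) cube([548, 24, 114]);
  translate([0, 24, 24]) cube([24, 411, 114]);
  translate([524, 24, 24]) cube([24, 411, 114]);
}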